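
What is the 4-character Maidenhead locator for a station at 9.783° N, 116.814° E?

Shift to the Maidenhead origin (180°W, 90°S): lon 296.81, lat 99.78.
Field: lon ⌊296.81/20⌋ = 14 → O; lat ⌊99.78/10⌋ = 9 → J.
Square: lon ⌊16.81/2⌋ = 8; lat ⌊9.78/1⌋ = 9.

OJ89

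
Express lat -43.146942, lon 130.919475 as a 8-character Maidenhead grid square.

Offset from 180°W / 90°S: lon 310.91948°, lat 46.85306°.
Field: 310.91948/20 → 15 → P, 46.85306/10 → 4 → E; chars PE.
Square: 10.91948/2 → 5, 6.85306/1 → 6; chars 56.
Subsquare: 0.91948/0.0833333 → 11 → l, 0.85306/0.0416667 → 20 → u; chars lu.
Extended square: 0.00281/0.00833333 → 0, 0.01972/0.00416667 → 4; chars 04.

PE56lu04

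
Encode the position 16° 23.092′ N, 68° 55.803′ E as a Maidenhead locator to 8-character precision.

MK46lj12

Shift to the Maidenhead origin (180°W, 90°S): lon 248.93005, lat 106.38487.
Field: lon ⌊248.93005/20⌋ = 12 → M; lat ⌊106.38487/10⌋ = 10 → K.
Square: lon ⌊8.93005/2⌋ = 4; lat ⌊6.38487/1⌋ = 6.
Subsquare: lon ⌊0.93005/0.0833333⌋ = 11 → l; lat ⌊0.38487/0.0416667⌋ = 9 → j.
Extended square: lon ⌊0.01338/0.00833333⌋ = 1; lat ⌊0.00987/0.00416667⌋ = 2.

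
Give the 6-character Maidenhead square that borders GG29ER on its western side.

Longitude subsquare e = 4; −1 → 3 = d.
The latitude characters are unchanged.

GG29dr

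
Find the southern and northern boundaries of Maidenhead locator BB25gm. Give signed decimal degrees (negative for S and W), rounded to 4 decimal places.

-74.5000, -74.4583

Field B=1, B=1: +1·20° lon, +1·10° lat → SW at lon -160°, lat -80°.
Square 2, 5: +2·2° lon, +5·1° lat → SW at lon -156°, lat -75°.
Subsquare g=6, m=12: +6·0.0833333° lon, +12·0.0416667° lat → SW at lon -155.5°, lat -74.5°.
Cell spans 0.0833333° lon × 0.0416667° lat.
south -74.5000, north -74.4583.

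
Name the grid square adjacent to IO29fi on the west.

IO29ei

Longitude subsquare f = 5; −1 → 4 = e.
The latitude characters are unchanged.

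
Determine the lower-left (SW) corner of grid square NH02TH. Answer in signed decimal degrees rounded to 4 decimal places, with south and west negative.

-17.7083, 81.5833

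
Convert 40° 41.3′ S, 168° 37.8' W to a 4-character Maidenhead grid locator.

AE59

Offset from 180°W / 90°S: lon 11.37°, lat 49.31°.
Field (20°×10°, letters A–R): lon ⌊11.37/20⌋ = 0 → A; lat ⌊49.31/10⌋ = 4 → E.
Square (2°×1°, digits 0–9): lon ⌊11.37/2⌋ = 5; lat ⌊9.31/1⌋ = 9.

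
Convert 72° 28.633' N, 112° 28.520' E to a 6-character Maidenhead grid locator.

OQ62fl

Offset from 180°W / 90°S: lon 292.4753°, lat 162.4772°.
Field: 292.4753/20 → 14 → O, 162.4772/10 → 16 → Q; chars OQ.
Square: 12.4753/2 → 6, 2.4772/1 → 2; chars 62.
Subsquare: 0.4753/0.0833333 → 5 → f, 0.4772/0.0416667 → 11 → l; chars fl.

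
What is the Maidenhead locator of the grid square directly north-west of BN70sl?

Longitude subsquare s = 18; −1 → 17 = r.
Latitude subsquare l = 11; +1 → 12 = m.

BN70rm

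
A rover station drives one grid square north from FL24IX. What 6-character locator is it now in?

Latitude subsquare x = 23; +1 → 24, wraps to 0 = a, carry into square.
Latitude square 4; +1 → 5.
The longitude characters are unchanged.

FL25ia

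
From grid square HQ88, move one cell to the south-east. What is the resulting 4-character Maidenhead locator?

Longitude square 8; +1 → 9.
Latitude square 8; −1 → 7.

HQ97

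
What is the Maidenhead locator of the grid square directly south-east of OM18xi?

OM28ah

Longitude subsquare x = 23; +1 → 24, wraps to 0 = a, carry into square.
Longitude square 1; +1 → 2.
Latitude subsquare i = 8; −1 → 7 = h.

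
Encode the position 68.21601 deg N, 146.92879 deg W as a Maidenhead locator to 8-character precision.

Add 180° to longitude and 90° to latitude: 33.07121, 158.21601.
Field: 33.07121/20 → 1 → B, 158.21601/10 → 15 → P; chars BP.
Square: 13.07121/2 → 6, 8.21601/1 → 8; chars 68.
Subsquare: 1.07121/0.0833333 → 12 → m, 0.21601/0.0416667 → 5 → f; chars mf.
Extended square: 0.07121/0.00833333 → 8, 0.00768/0.00416667 → 1; chars 81.

BP68mf81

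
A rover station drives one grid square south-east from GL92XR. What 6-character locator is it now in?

Longitude subsquare x = 23; +1 → 24, wraps to 0 = a, carry into square.
Longitude square 9; +1 → 10, wraps to 0, carry into field.
Longitude field G = 6; +1 → 7 = H.
Latitude subsquare r = 17; −1 → 16 = q.

HL02aq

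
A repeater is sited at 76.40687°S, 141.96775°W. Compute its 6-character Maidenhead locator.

Shift to the Maidenhead origin (180°W, 90°S): lon 38.0323, lat 13.5931.
Field: 38.0323/20 → 1 → B, 13.5931/10 → 1 → B; chars BB.
Square: 18.0323/2 → 9, 3.5931/1 → 3; chars 93.
Subsquare: 0.0323/0.0833333 → 0 → a, 0.5931/0.0416667 → 14 → o; chars ao.

BB93ao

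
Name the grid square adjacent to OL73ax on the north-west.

OL64xa

Longitude subsquare a = 0; −1 → -1, wraps to 23 = x, carry into square.
Longitude square 7; −1 → 6.
Latitude subsquare x = 23; +1 → 24, wraps to 0 = a, carry into square.
Latitude square 3; +1 → 4.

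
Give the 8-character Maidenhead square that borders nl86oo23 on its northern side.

NL86oo24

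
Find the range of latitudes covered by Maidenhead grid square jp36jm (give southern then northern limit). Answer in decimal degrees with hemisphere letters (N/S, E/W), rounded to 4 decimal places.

Field J=9, P=15: +9·20° lon, +15·10° lat → SW at lon 0°, lat 60°.
Square 3, 6: +3·2° lon, +6·1° lat → SW at lon 6°, lat 66°.
Subsquare j=9, m=12: +9·0.0833333° lon, +12·0.0416667° lat → SW at lon 6.75°, lat 66.5°.
Cell spans 0.0833333° lon × 0.0416667° lat.
south 66.5000° N, north 66.5417° N.

66.5000° N, 66.5417° N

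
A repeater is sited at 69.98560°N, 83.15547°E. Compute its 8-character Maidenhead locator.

NP19nx86

Shift to the Maidenhead origin (180°W, 90°S): lon 263.15547, lat 159.98560.
Field: lon ⌊263.15547/20⌋ = 13 → N; lat ⌊159.98560/10⌋ = 15 → P.
Square: lon ⌊3.15547/2⌋ = 1; lat ⌊9.98560/1⌋ = 9.
Subsquare: lon ⌊1.15547/0.0833333⌋ = 13 → n; lat ⌊0.98560/0.0416667⌋ = 23 → x.
Extended square: lon ⌊0.07214/0.00833333⌋ = 8; lat ⌊0.02727/0.00416667⌋ = 6.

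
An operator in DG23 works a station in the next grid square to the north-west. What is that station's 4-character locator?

DG14

Longitude square 2; −1 → 1.
Latitude square 3; +1 → 4.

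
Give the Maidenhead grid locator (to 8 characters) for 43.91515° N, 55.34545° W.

GN23hv89

Offset from 180°W / 90°S: lon 124.65455°, lat 133.91515°.
Field: lon ⌊124.65455/20⌋ = 6 → G; lat ⌊133.91515/10⌋ = 13 → N.
Square: lon ⌊4.65455/2⌋ = 2; lat ⌊3.91515/1⌋ = 3.
Subsquare: lon ⌊0.65455/0.0833333⌋ = 7 → h; lat ⌊0.91515/0.0416667⌋ = 21 → v.
Extended square: lon ⌊0.07122/0.00833333⌋ = 8; lat ⌊0.04015/0.00416667⌋ = 9.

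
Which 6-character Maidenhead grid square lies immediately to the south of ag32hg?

Latitude subsquare g = 6; −1 → 5 = f.
The longitude characters are unchanged.

AG32hf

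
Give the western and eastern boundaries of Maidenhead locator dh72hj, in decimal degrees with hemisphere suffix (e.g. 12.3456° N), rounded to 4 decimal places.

105.4167° W, 105.3333° W

Field D=3, H=7: +3·20° lon, +7·10° lat → SW at lon -120°, lat -20°.
Square 7, 2: +7·2° lon, +2·1° lat → SW at lon -106°, lat -18°.
Subsquare h=7, j=9: +7·0.0833333° lon, +9·0.0416667° lat → SW at lon -105.417°, lat -17.625°.
Cell spans 0.0833333° lon × 0.0416667° lat.
west 105.4167° W, east 105.3333° W.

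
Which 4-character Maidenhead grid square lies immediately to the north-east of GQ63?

Longitude square 6; +1 → 7.
Latitude square 3; +1 → 4.

GQ74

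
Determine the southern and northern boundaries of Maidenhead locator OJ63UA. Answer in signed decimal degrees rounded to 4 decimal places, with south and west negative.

3.0000, 3.0417

Field O=14, J=9: +14·20° lon, +9·10° lat → SW at lon 100°, lat 0°.
Square 6, 3: +6·2° lon, +3·1° lat → SW at lon 112°, lat 3°.
Subsquare u=20, a=0: +20·0.0833333° lon, +0·0.0416667° lat → SW at lon 113.667°, lat 3°.
Cell spans 0.0833333° lon × 0.0416667° lat.
south 3.0000, north 3.0417.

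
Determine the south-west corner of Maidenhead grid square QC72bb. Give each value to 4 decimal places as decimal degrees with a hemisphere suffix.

67.9583° S, 154.0833° E

Field Q=16, C=2: +16·20° lon, +2·10° lat → SW at lon 140°, lat -70°.
Square 7, 2: +7·2° lon, +2·1° lat → SW at lon 154°, lat -68°.
Subsquare b=1, b=1: +1·0.0833333° lon, +1·0.0416667° lat → SW at lon 154.083°, lat -67.9583°.
latitude 67.9583° S, longitude 154.0833° E.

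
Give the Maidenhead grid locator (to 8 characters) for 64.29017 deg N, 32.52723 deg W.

HP34rg69

Add 180° to longitude and 90° to latitude: 147.47277, 154.29017.
Field: 147.47277/20 → 7 → H, 154.29017/10 → 15 → P; chars HP.
Square: 7.47277/2 → 3, 4.29017/1 → 4; chars 34.
Subsquare: 1.47277/0.0833333 → 17 → r, 0.29017/0.0416667 → 6 → g; chars rg.
Extended square: 0.05610/0.00833333 → 6, 0.04017/0.00416667 → 9; chars 69.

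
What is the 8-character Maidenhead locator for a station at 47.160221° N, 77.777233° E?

Offset from 180°W / 90°S: lon 257.77723°, lat 137.16022°.
Field (20°×10°, letters A–R): 257.77723/20 → 12 → M, 137.16022/10 → 13 → N; chars MN.
Square (2°×1°, digits 0–9): 17.77723/2 → 8, 7.16022/1 → 7; chars 87.
Subsquare (5′×2.5′, letters a–x): 1.77723/0.0833333 → 21 → v, 0.16022/0.0416667 → 3 → d; chars vd.
Extended square (30″×15″, digits 0–9): 0.02723/0.00833333 → 3, 0.03522/0.00416667 → 8; chars 38.

MN87vd38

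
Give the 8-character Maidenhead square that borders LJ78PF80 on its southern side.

LJ78pe89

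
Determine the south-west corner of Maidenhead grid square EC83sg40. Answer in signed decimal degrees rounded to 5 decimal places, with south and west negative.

Field E=4, C=2: +4·20° lon, +2·10° lat → SW at lon -100°, lat -70°.
Square 8, 3: +8·2° lon, +3·1° lat → SW at lon -84°, lat -67°.
Subsquare s=18, g=6: +18·0.0833333° lon, +6·0.0416667° lat → SW at lon -82.5°, lat -66.75°.
Extended square 4, 0: +4·0.00833333° lon, +0·0.00416667° lat → SW at lon -82.4667°, lat -66.75°.
latitude -66.75000, longitude -82.46667.

-66.75000, -82.46667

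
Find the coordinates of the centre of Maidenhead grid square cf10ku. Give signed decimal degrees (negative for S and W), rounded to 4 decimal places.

-39.1458, -137.1250

Field C=2, F=5: +2·20° lon, +5·10° lat → SW at lon -140°, lat -40°.
Square 1, 0: +1·2° lon, +0·1° lat → SW at lon -138°, lat -40°.
Subsquare k=10, u=20: +10·0.0833333° lon, +20·0.0416667° lat → SW at lon -137.167°, lat -39.1667°.
Cell spans 0.0833333° lon × 0.0416667° lat. Centre is SW corner plus half of each.
latitude -39.1458, longitude -137.1250.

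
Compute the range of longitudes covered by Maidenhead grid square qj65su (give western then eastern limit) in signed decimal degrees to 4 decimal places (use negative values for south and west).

Field Q=16, J=9: +16·20° lon, +9·10° lat → SW at lon 140°, lat 0°.
Square 6, 5: +6·2° lon, +5·1° lat → SW at lon 152°, lat 5°.
Subsquare s=18, u=20: +18·0.0833333° lon, +20·0.0416667° lat → SW at lon 153.5°, lat 5.83333°.
Cell spans 0.0833333° lon × 0.0416667° lat.
west 153.5000, east 153.5833.

153.5000, 153.5833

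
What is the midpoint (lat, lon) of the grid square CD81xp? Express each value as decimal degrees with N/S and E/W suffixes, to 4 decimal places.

58.3542° S, 122.0417° W

Field C=2, D=3: +2·20° lon, +3·10° lat → SW at lon -140°, lat -60°.
Square 8, 1: +8·2° lon, +1·1° lat → SW at lon -124°, lat -59°.
Subsquare x=23, p=15: +23·0.0833333° lon, +15·0.0416667° lat → SW at lon -122.083°, lat -58.375°.
Cell spans 0.0833333° lon × 0.0416667° lat. Centre is SW corner plus half of each.
latitude 58.3542° S, longitude 122.0417° W.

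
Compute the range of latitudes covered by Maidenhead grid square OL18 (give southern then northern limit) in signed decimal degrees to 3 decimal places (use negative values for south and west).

28.000, 29.000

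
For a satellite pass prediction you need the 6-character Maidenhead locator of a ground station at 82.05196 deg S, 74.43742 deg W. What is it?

FA27sw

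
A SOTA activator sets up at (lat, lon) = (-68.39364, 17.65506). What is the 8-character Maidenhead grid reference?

Shift to the Maidenhead origin (180°W, 90°S): lon 197.65506, lat 21.60636.
Field: lon ⌊197.65506/20⌋ = 9 → J; lat ⌊21.60636/10⌋ = 2 → C.
Square: lon ⌊17.65506/2⌋ = 8; lat ⌊1.60636/1⌋ = 1.
Subsquare: lon ⌊1.65506/0.0833333⌋ = 19 → t; lat ⌊0.60636/0.0416667⌋ = 14 → o.
Extended square: lon ⌊0.07173/0.00833333⌋ = 8; lat ⌊0.02303/0.00416667⌋ = 5.

JC81to85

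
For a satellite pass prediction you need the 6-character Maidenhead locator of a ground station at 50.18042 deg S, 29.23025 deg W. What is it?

HD59jt

Shift to the Maidenhead origin (180°W, 90°S): lon 150.7697, lat 39.8196.
Field: lon ⌊150.7697/20⌋ = 7 → H; lat ⌊39.8196/10⌋ = 3 → D.
Square: lon ⌊10.7697/2⌋ = 5; lat ⌊9.8196/1⌋ = 9.
Subsquare: lon ⌊0.7697/0.0833333⌋ = 9 → j; lat ⌊0.8196/0.0416667⌋ = 19 → t.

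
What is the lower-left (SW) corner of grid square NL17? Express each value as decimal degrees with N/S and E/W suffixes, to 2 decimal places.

Field N=13, L=11: +13·20° lon, +11·10° lat → SW at lon 80°, lat 20°.
Square 1, 7: +1·2° lon, +7·1° lat → SW at lon 82°, lat 27°.
latitude 27.00° N, longitude 82.00° E.

27.00° N, 82.00° E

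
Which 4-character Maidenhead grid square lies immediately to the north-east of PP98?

QP09

Longitude square 9; +1 → 10, wraps to 0, carry into field.
Longitude field P = 15; +1 → 16 = Q.
Latitude square 8; +1 → 9.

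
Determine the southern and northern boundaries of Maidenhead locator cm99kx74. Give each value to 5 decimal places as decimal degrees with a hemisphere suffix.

39.97500° N, 39.97917° N

Field C=2, M=12: +2·20° lon, +12·10° lat → SW at lon -140°, lat 30°.
Square 9, 9: +9·2° lon, +9·1° lat → SW at lon -122°, lat 39°.
Subsquare k=10, x=23: +10·0.0833333° lon, +23·0.0416667° lat → SW at lon -121.167°, lat 39.9583°.
Extended square 7, 4: +7·0.00833333° lon, +4·0.00416667° lat → SW at lon -121.108°, lat 39.975°.
Cell spans 0.00833333° lon × 0.00416667° lat.
south 39.97500° N, north 39.97917° N.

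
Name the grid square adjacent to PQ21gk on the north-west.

Longitude subsquare g = 6; −1 → 5 = f.
Latitude subsquare k = 10; +1 → 11 = l.

PQ21fl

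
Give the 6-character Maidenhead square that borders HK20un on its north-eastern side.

Longitude subsquare u = 20; +1 → 21 = v.
Latitude subsquare n = 13; +1 → 14 = o.

HK20vo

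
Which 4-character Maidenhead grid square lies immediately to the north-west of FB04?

Longitude square 0; −1 → -1, wraps to 9, carry into field.
Longitude field F = 5; −1 → 4 = E.
Latitude square 4; +1 → 5.

EB95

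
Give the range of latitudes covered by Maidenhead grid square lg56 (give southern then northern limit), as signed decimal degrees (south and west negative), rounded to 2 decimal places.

Field L=11, G=6: +11·20° lon, +6·10° lat → SW at lon 40°, lat -30°.
Square 5, 6: +5·2° lon, +6·1° lat → SW at lon 50°, lat -24°.
Cell spans 2° lon × 1° lat.
south -24.00, north -23.00.

-24.00, -23.00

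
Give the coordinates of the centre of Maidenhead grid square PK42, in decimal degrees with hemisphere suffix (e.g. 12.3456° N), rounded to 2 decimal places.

Field P=15, K=10: +15·20° lon, +10·10° lat → SW at lon 120°, lat 10°.
Square 4, 2: +4·2° lon, +2·1° lat → SW at lon 128°, lat 12°.
Cell spans 2° lon × 1° lat. Centre is SW corner plus half of each.
latitude 12.50° N, longitude 129.00° E.

12.50° N, 129.00° E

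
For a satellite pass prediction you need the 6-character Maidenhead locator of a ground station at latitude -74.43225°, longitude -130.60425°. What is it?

CB45qn

Add 180° to longitude and 90° to latitude: 49.3957, 15.5678.
Field: 49.3957/20 → 2 → C, 15.5678/10 → 1 → B; chars CB.
Square: 9.3957/2 → 4, 5.5678/1 → 5; chars 45.
Subsquare: 1.3957/0.0833333 → 16 → q, 0.5678/0.0416667 → 13 → n; chars qn.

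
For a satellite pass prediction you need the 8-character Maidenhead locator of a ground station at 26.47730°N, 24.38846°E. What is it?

KL26el64

Add 180° to longitude and 90° to latitude: 204.38846, 116.47730.
Field: 204.38846/20 → 10 → K, 116.47730/10 → 11 → L; chars KL.
Square: 4.38846/2 → 2, 6.47730/1 → 6; chars 26.
Subsquare: 0.38846/0.0833333 → 4 → e, 0.47730/0.0416667 → 11 → l; chars el.
Extended square: 0.05513/0.00833333 → 6, 0.01897/0.00416667 → 4; chars 64.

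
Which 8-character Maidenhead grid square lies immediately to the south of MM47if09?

MM47if08

Latitude extended square 9; −1 → 8.
The longitude characters are unchanged.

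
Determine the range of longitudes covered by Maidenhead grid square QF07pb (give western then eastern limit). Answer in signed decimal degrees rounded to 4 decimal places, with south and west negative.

141.2500, 141.3333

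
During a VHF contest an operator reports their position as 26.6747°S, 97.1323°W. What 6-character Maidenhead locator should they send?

EG13kh

Shift to the Maidenhead origin (180°W, 90°S): lon 82.8677, lat 63.3253.
Field (20°×10°, letters A–R): lon ⌊82.8677/20⌋ = 4 → E; lat ⌊63.3253/10⌋ = 6 → G.
Square (2°×1°, digits 0–9): lon ⌊2.8677/2⌋ = 1; lat ⌊3.3253/1⌋ = 3.
Subsquare (5′×2.5′, letters a–x): lon ⌊0.8677/0.0833333⌋ = 10 → k; lat ⌊0.3253/0.0416667⌋ = 7 → h.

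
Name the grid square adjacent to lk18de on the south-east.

Longitude subsquare d = 3; +1 → 4 = e.
Latitude subsquare e = 4; −1 → 3 = d.

LK18ed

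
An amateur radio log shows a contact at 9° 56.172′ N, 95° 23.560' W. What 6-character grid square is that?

EJ29hw

Add 180° to longitude and 90° to latitude: 84.6073, 99.9362.
Field (20°×10°, letters A–R): 84.6073/20 → 4 → E, 99.9362/10 → 9 → J; chars EJ.
Square (2°×1°, digits 0–9): 4.6073/2 → 2, 9.9362/1 → 9; chars 29.
Subsquare (5′×2.5′, letters a–x): 0.6073/0.0833333 → 7 → h, 0.9362/0.0416667 → 22 → w; chars hw.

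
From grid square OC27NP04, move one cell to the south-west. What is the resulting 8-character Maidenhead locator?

Longitude extended square 0; −1 → -1, wraps to 9, carry into subsquare.
Longitude subsquare n = 13; −1 → 12 = m.
Latitude extended square 4; −1 → 3.

OC27mp93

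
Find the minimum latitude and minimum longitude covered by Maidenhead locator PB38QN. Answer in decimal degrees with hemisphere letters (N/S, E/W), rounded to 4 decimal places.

Field P=15, B=1: +15·20° lon, +1·10° lat → SW at lon 120°, lat -80°.
Square 3, 8: +3·2° lon, +8·1° lat → SW at lon 126°, lat -72°.
Subsquare q=16, n=13: +16·0.0833333° lon, +13·0.0416667° lat → SW at lon 127.333°, lat -71.4583°.
latitude 71.4583° S, longitude 127.3333° E.

71.4583° S, 127.3333° E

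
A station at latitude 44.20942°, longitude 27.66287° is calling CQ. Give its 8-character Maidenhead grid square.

KN34tf90

Shift to the Maidenhead origin (180°W, 90°S): lon 207.66287, lat 134.20942.
Field: lon ⌊207.66287/20⌋ = 10 → K; lat ⌊134.20942/10⌋ = 13 → N.
Square: lon ⌊7.66287/2⌋ = 3; lat ⌊4.20942/1⌋ = 4.
Subsquare: lon ⌊1.66287/0.0833333⌋ = 19 → t; lat ⌊0.20942/0.0416667⌋ = 5 → f.
Extended square: lon ⌊0.07954/0.00833333⌋ = 9; lat ⌊0.00109/0.00416667⌋ = 0.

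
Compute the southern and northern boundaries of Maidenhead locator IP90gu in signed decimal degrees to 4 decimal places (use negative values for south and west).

60.8333, 60.8750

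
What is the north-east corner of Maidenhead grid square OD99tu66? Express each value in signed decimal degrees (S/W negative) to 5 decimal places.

Field O=14, D=3: +14·20° lon, +3·10° lat → SW at lon 100°, lat -60°.
Square 9, 9: +9·2° lon, +9·1° lat → SW at lon 118°, lat -51°.
Subsquare t=19, u=20: +19·0.0833333° lon, +20·0.0416667° lat → SW at lon 119.583°, lat -50.1667°.
Extended square 6, 6: +6·0.00833333° lon, +6·0.00416667° lat → SW at lon 119.633°, lat -50.1417°.
Cell spans 0.00833333° lon × 0.00416667° lat. NE corner is SW corner plus one full cell.
latitude -50.13750, longitude 119.64167.

-50.13750, 119.64167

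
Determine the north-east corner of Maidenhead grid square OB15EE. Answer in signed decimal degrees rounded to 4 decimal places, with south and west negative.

Field O=14, B=1: +14·20° lon, +1·10° lat → SW at lon 100°, lat -80°.
Square 1, 5: +1·2° lon, +5·1° lat → SW at lon 102°, lat -75°.
Subsquare e=4, e=4: +4·0.0833333° lon, +4·0.0416667° lat → SW at lon 102.333°, lat -74.8333°.
Cell spans 0.0833333° lon × 0.0416667° lat. NE corner is SW corner plus one full cell.
latitude -74.7917, longitude 102.4167.

-74.7917, 102.4167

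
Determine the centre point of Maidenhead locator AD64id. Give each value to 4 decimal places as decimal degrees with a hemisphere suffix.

55.8542° S, 167.2917° W

Field A=0, D=3: +0·20° lon, +3·10° lat → SW at lon -180°, lat -60°.
Square 6, 4: +6·2° lon, +4·1° lat → SW at lon -168°, lat -56°.
Subsquare i=8, d=3: +8·0.0833333° lon, +3·0.0416667° lat → SW at lon -167.333°, lat -55.875°.
Cell spans 0.0833333° lon × 0.0416667° lat. Centre is SW corner plus half of each.
latitude 55.8542° S, longitude 167.2917° W.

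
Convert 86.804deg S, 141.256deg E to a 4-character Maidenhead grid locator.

Add 180° to longitude and 90° to latitude: 321.26, 3.20.
Field: 321.26/20 → 16 → Q, 3.20/10 → 0 → A; chars QA.
Square: 1.26/2 → 0, 3.20/1 → 3; chars 03.

QA03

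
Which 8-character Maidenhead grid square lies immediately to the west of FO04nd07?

FO04md97

Longitude extended square 0; −1 → -1, wraps to 9, carry into subsquare.
Longitude subsquare n = 13; −1 → 12 = m.
The latitude characters are unchanged.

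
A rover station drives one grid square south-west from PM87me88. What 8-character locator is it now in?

PM87me77

Longitude extended square 8; −1 → 7.
Latitude extended square 8; −1 → 7.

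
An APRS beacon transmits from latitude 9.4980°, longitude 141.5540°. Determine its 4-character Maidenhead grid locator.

Shift to the Maidenhead origin (180°W, 90°S): lon 321.55, lat 99.50.
Field: 321.55/20 → 16 → Q, 99.50/10 → 9 → J; chars QJ.
Square: 1.55/2 → 0, 9.50/1 → 9; chars 09.

QJ09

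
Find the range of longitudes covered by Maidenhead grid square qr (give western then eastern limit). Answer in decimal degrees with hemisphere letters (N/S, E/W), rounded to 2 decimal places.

140.00° E, 160.00° E

Field Q=16, R=17: +16·20° lon, +17·10° lat → SW at lon 140°, lat 80°.
Cell spans 20° lon × 10° lat.
west 140.00° E, east 160.00° E.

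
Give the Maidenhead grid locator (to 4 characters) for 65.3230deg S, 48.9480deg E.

LC44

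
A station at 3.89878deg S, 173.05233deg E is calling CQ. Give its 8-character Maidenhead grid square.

Offset from 180°W / 90°S: lon 353.05233°, lat 86.10122°.
Field: 353.05233/20 → 17 → R, 86.10122/10 → 8 → I; chars RI.
Square: 13.05233/2 → 6, 6.10122/1 → 6; chars 66.
Subsquare: 1.05233/0.0833333 → 12 → m, 0.10122/0.0416667 → 2 → c; chars mc.
Extended square: 0.05233/0.00833333 → 6, 0.01789/0.00416667 → 4; chars 64.

RI66mc64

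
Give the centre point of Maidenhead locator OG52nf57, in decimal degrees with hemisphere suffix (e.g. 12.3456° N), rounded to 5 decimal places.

27.76042° S, 111.12917° E

Field O=14, G=6: +14·20° lon, +6·10° lat → SW at lon 100°, lat -30°.
Square 5, 2: +5·2° lon, +2·1° lat → SW at lon 110°, lat -28°.
Subsquare n=13, f=5: +13·0.0833333° lon, +5·0.0416667° lat → SW at lon 111.083°, lat -27.7917°.
Extended square 5, 7: +5·0.00833333° lon, +7·0.00416667° lat → SW at lon 111.125°, lat -27.7625°.
Cell spans 0.00833333° lon × 0.00416667° lat. Centre is SW corner plus half of each.
latitude 27.76042° S, longitude 111.12917° E.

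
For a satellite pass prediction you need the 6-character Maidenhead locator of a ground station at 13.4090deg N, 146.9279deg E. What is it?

QK33lj

Add 180° to longitude and 90° to latitude: 326.9279, 103.4090.
Field: 326.9279/20 → 16 → Q, 103.4090/10 → 10 → K; chars QK.
Square: 6.9279/2 → 3, 3.4090/1 → 3; chars 33.
Subsquare: 0.9279/0.0833333 → 11 → l, 0.4090/0.0416667 → 9 → j; chars lj.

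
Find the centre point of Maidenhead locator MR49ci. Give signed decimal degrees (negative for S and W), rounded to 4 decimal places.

89.3542, 68.2083

Field M=12, R=17: +12·20° lon, +17·10° lat → SW at lon 60°, lat 80°.
Square 4, 9: +4·2° lon, +9·1° lat → SW at lon 68°, lat 89°.
Subsquare c=2, i=8: +2·0.0833333° lon, +8·0.0416667° lat → SW at lon 68.1667°, lat 89.3333°.
Cell spans 0.0833333° lon × 0.0416667° lat. Centre is SW corner plus half of each.
latitude 89.3542, longitude 68.2083.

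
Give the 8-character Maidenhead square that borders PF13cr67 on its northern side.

Latitude extended square 7; +1 → 8.
The longitude characters are unchanged.

PF13cr68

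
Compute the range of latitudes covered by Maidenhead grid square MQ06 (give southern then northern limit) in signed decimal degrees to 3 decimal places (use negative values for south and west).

Field M=12, Q=16: +12·20° lon, +16·10° lat → SW at lon 60°, lat 70°.
Square 0, 6: +0·2° lon, +6·1° lat → SW at lon 60°, lat 76°.
Cell spans 2° lon × 1° lat.
south 76.000, north 77.000.

76.000, 77.000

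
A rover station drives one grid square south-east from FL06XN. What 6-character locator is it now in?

FL16am

Longitude subsquare x = 23; +1 → 24, wraps to 0 = a, carry into square.
Longitude square 0; +1 → 1.
Latitude subsquare n = 13; −1 → 12 = m.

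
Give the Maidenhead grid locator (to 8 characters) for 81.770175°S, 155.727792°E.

Offset from 180°W / 90°S: lon 335.72779°, lat 8.22983°.
Field: lon ⌊335.72779/20⌋ = 16 → Q; lat ⌊8.22983/10⌋ = 0 → A.
Square: lon ⌊15.72779/2⌋ = 7; lat ⌊8.22983/1⌋ = 8.
Subsquare: lon ⌊1.72779/0.0833333⌋ = 20 → u; lat ⌊0.22983/0.0416667⌋ = 5 → f.
Extended square: lon ⌊0.06113/0.00833333⌋ = 7; lat ⌊0.02149/0.00416667⌋ = 5.

QA78uf75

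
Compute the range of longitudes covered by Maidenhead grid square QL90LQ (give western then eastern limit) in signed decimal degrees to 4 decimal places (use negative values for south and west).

Field Q=16, L=11: +16·20° lon, +11·10° lat → SW at lon 140°, lat 20°.
Square 9, 0: +9·2° lon, +0·1° lat → SW at lon 158°, lat 20°.
Subsquare l=11, q=16: +11·0.0833333° lon, +16·0.0416667° lat → SW at lon 158.917°, lat 20.6667°.
Cell spans 0.0833333° lon × 0.0416667° lat.
west 158.9167, east 159.0000.

158.9167, 159.0000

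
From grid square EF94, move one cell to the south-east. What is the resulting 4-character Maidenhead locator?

FF03

Longitude square 9; +1 → 10, wraps to 0, carry into field.
Longitude field E = 4; +1 → 5 = F.
Latitude square 4; −1 → 3.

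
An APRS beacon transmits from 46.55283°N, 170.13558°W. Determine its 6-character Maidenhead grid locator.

Shift to the Maidenhead origin (180°W, 90°S): lon 9.8644, lat 136.5528.
Field: lon ⌊9.8644/20⌋ = 0 → A; lat ⌊136.5528/10⌋ = 13 → N.
Square: lon ⌊9.8644/2⌋ = 4; lat ⌊6.5528/1⌋ = 6.
Subsquare: lon ⌊1.8644/0.0833333⌋ = 22 → w; lat ⌊0.5528/0.0416667⌋ = 13 → n.

AN46wn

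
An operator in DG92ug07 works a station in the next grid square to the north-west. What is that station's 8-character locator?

DG92tg98

Longitude extended square 0; −1 → -1, wraps to 9, carry into subsquare.
Longitude subsquare u = 20; −1 → 19 = t.
Latitude extended square 7; +1 → 8.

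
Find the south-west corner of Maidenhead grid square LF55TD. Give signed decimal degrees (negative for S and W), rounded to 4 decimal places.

-34.8750, 51.5833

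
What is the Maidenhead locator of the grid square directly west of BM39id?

BM39hd

Longitude subsquare i = 8; −1 → 7 = h.
The latitude characters are unchanged.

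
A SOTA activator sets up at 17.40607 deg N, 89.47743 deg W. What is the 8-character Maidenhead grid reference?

Shift to the Maidenhead origin (180°W, 90°S): lon 90.52257, lat 107.40607.
Field (20°×10°, letters A–R): lon ⌊90.52257/20⌋ = 4 → E; lat ⌊107.40607/10⌋ = 10 → K.
Square (2°×1°, digits 0–9): lon ⌊10.52257/2⌋ = 5; lat ⌊7.40607/1⌋ = 7.
Subsquare (5′×2.5′, letters a–x): lon ⌊0.52257/0.0833333⌋ = 6 → g; lat ⌊0.40607/0.0416667⌋ = 9 → j.
Extended square (30″×15″, digits 0–9): lon ⌊0.02257/0.00833333⌋ = 2; lat ⌊0.03107/0.00416667⌋ = 7.

EK57gj27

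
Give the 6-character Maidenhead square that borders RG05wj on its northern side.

RG05wk

Latitude subsquare j = 9; +1 → 10 = k.
The longitude characters are unchanged.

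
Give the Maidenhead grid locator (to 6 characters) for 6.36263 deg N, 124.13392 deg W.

CJ76wi

Shift to the Maidenhead origin (180°W, 90°S): lon 55.8661, lat 96.3626.
Field: 55.8661/20 → 2 → C, 96.3626/10 → 9 → J; chars CJ.
Square: 15.8661/2 → 7, 6.3626/1 → 6; chars 76.
Subsquare: 1.8661/0.0833333 → 22 → w, 0.3626/0.0416667 → 8 → i; chars wi.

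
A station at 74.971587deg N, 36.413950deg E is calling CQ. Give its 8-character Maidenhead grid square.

KQ84ex93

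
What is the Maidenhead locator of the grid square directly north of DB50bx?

Latitude subsquare x = 23; +1 → 24, wraps to 0 = a, carry into square.
Latitude square 0; +1 → 1.
The longitude characters are unchanged.

DB51ba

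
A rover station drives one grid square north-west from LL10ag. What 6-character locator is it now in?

LL00xh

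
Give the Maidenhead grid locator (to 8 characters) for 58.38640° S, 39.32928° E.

Add 180° to longitude and 90° to latitude: 219.32928, 31.61360.
Field: lon ⌊219.32928/20⌋ = 10 → K; lat ⌊31.61360/10⌋ = 3 → D.
Square: lon ⌊19.32928/2⌋ = 9; lat ⌊1.61360/1⌋ = 1.
Subsquare: lon ⌊1.32928/0.0833333⌋ = 15 → p; lat ⌊0.61360/0.0416667⌋ = 14 → o.
Extended square: lon ⌊0.07928/0.00833333⌋ = 9; lat ⌊0.03027/0.00416667⌋ = 7.

KD91po97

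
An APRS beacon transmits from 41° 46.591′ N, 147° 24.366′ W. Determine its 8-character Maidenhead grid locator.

Offset from 180°W / 90°S: lon 32.59390°, lat 131.77652°.
Field: lon ⌊32.59390/20⌋ = 1 → B; lat ⌊131.77652/10⌋ = 13 → N.
Square: lon ⌊12.59390/2⌋ = 6; lat ⌊1.77652/1⌋ = 1.
Subsquare: lon ⌊0.59390/0.0833333⌋ = 7 → h; lat ⌊0.77652/0.0416667⌋ = 18 → s.
Extended square: lon ⌊0.01057/0.00833333⌋ = 1; lat ⌊0.02652/0.00416667⌋ = 6.

BN61hs16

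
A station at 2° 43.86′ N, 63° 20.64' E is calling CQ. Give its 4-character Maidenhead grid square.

MJ12

Offset from 180°W / 90°S: lon 243.34°, lat 92.73°.
Field (20°×10°, letters A–R): 243.34/20 → 12 → M, 92.73/10 → 9 → J; chars MJ.
Square (2°×1°, digits 0–9): 3.34/2 → 1, 2.73/1 → 2; chars 12.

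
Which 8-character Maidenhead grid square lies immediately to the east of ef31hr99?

Longitude extended square 9; +1 → 10, wraps to 0, carry into subsquare.
Longitude subsquare h = 7; +1 → 8 = i.
The latitude characters are unchanged.

EF31ir09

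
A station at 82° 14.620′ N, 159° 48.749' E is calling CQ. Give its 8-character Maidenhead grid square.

QR92vf78

Shift to the Maidenhead origin (180°W, 90°S): lon 339.81248, lat 172.24367.
Field: lon ⌊339.81248/20⌋ = 16 → Q; lat ⌊172.24367/10⌋ = 17 → R.
Square: lon ⌊19.81248/2⌋ = 9; lat ⌊2.24367/1⌋ = 2.
Subsquare: lon ⌊1.81248/0.0833333⌋ = 21 → v; lat ⌊0.24367/0.0416667⌋ = 5 → f.
Extended square: lon ⌊0.06248/0.00833333⌋ = 7; lat ⌊0.03533/0.00416667⌋ = 8.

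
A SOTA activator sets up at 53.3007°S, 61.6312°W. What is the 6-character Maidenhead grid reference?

Offset from 180°W / 90°S: lon 118.3688°, lat 36.6993°.
Field: 118.3688/20 → 5 → F, 36.6993/10 → 3 → D; chars FD.
Square: 18.3688/2 → 9, 6.6993/1 → 6; chars 96.
Subsquare: 0.3688/0.0833333 → 4 → e, 0.6993/0.0416667 → 16 → q; chars eq.

FD96eq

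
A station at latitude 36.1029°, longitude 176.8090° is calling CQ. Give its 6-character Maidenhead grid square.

Add 180° to longitude and 90° to latitude: 356.8090, 126.1029.
Field: 356.8090/20 → 17 → R, 126.1029/10 → 12 → M; chars RM.
Square: 16.8090/2 → 8, 6.1029/1 → 6; chars 86.
Subsquare: 0.8090/0.0833333 → 9 → j, 0.1029/0.0416667 → 2 → c; chars jc.

RM86jc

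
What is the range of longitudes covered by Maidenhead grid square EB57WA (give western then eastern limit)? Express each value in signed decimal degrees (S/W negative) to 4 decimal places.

Field E=4, B=1: +4·20° lon, +1·10° lat → SW at lon -100°, lat -80°.
Square 5, 7: +5·2° lon, +7·1° lat → SW at lon -90°, lat -73°.
Subsquare w=22, a=0: +22·0.0833333° lon, +0·0.0416667° lat → SW at lon -88.1667°, lat -73°.
Cell spans 0.0833333° lon × 0.0416667° lat.
west -88.1667, east -88.0833.

-88.1667, -88.0833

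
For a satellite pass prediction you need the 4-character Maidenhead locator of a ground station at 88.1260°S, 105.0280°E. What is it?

Shift to the Maidenhead origin (180°W, 90°S): lon 285.03, lat 1.87.
Field (20°×10°, letters A–R): lon ⌊285.03/20⌋ = 14 → O; lat ⌊1.87/10⌋ = 0 → A.
Square (2°×1°, digits 0–9): lon ⌊5.03/2⌋ = 2; lat ⌊1.87/1⌋ = 1.

OA21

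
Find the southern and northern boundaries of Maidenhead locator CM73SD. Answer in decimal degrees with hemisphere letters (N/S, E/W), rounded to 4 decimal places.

33.1250° N, 33.1667° N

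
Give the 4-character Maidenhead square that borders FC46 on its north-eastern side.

FC57

Longitude square 4; +1 → 5.
Latitude square 6; +1 → 7.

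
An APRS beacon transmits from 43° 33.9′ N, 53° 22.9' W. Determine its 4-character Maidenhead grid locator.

GN33

Shift to the Maidenhead origin (180°W, 90°S): lon 126.62, lat 133.56.
Field (20°×10°, letters A–R): 126.62/20 → 6 → G, 133.56/10 → 13 → N; chars GN.
Square (2°×1°, digits 0–9): 6.62/2 → 3, 3.56/1 → 3; chars 33.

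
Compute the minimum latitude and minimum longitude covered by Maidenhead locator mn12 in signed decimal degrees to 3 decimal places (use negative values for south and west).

42.000, 62.000

Field M=12, N=13: +12·20° lon, +13·10° lat → SW at lon 60°, lat 40°.
Square 1, 2: +1·2° lon, +2·1° lat → SW at lon 62°, lat 42°.
latitude 42.000, longitude 62.000.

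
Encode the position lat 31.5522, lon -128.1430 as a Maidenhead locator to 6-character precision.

CM51wn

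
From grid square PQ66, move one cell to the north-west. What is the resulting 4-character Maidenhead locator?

PQ57

Longitude square 6; −1 → 5.
Latitude square 6; +1 → 7.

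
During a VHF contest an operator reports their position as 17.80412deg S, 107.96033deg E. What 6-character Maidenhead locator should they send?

Offset from 180°W / 90°S: lon 287.9603°, lat 72.1959°.
Field (20°×10°, letters A–R): 287.9603/20 → 14 → O, 72.1959/10 → 7 → H; chars OH.
Square (2°×1°, digits 0–9): 7.9603/2 → 3, 2.1959/1 → 2; chars 32.
Subsquare (5′×2.5′, letters a–x): 1.9603/0.0833333 → 23 → x, 0.1959/0.0416667 → 4 → e; chars xe.

OH32xe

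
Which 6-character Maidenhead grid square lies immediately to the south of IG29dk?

Latitude subsquare k = 10; −1 → 9 = j.
The longitude characters are unchanged.

IG29dj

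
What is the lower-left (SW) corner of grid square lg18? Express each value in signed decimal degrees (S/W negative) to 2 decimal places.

-22.00, 42.00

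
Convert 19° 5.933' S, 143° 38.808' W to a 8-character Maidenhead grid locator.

BH80ev26

Offset from 180°W / 90°S: lon 36.35320°, lat 70.90112°.
Field: lon ⌊36.35320/20⌋ = 1 → B; lat ⌊70.90112/10⌋ = 7 → H.
Square: lon ⌊16.35320/2⌋ = 8; lat ⌊0.90112/1⌋ = 0.
Subsquare: lon ⌊0.35320/0.0833333⌋ = 4 → e; lat ⌊0.90112/0.0416667⌋ = 21 → v.
Extended square: lon ⌊0.01987/0.00833333⌋ = 2; lat ⌊0.02612/0.00416667⌋ = 6.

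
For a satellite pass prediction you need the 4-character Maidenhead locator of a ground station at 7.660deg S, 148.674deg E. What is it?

QI42

Offset from 180°W / 90°S: lon 328.67°, lat 82.34°.
Field (20°×10°, letters A–R): 328.67/20 → 16 → Q, 82.34/10 → 8 → I; chars QI.
Square (2°×1°, digits 0–9): 8.67/2 → 4, 2.34/1 → 2; chars 42.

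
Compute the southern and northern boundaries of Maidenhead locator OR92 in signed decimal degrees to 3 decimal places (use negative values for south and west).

82.000, 83.000

Field O=14, R=17: +14·20° lon, +17·10° lat → SW at lon 100°, lat 80°.
Square 9, 2: +9·2° lon, +2·1° lat → SW at lon 118°, lat 82°.
Cell spans 2° lon × 1° lat.
south 82.000, north 83.000.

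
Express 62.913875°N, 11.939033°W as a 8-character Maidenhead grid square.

IP42av79

Add 180° to longitude and 90° to latitude: 168.06097, 152.91387.
Field: lon ⌊168.06097/20⌋ = 8 → I; lat ⌊152.91387/10⌋ = 15 → P.
Square: lon ⌊8.06097/2⌋ = 4; lat ⌊2.91387/1⌋ = 2.
Subsquare: lon ⌊0.06097/0.0833333⌋ = 0 → a; lat ⌊0.91387/0.0416667⌋ = 21 → v.
Extended square: lon ⌊0.06097/0.00833333⌋ = 7; lat ⌊0.03887/0.00416667⌋ = 9.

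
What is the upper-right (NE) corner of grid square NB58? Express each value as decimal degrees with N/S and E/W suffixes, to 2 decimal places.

Field N=13, B=1: +13·20° lon, +1·10° lat → SW at lon 80°, lat -80°.
Square 5, 8: +5·2° lon, +8·1° lat → SW at lon 90°, lat -72°.
Cell spans 2° lon × 1° lat. NE corner is SW corner plus one full cell.
latitude 71.00° S, longitude 92.00° E.

71.00° S, 92.00° E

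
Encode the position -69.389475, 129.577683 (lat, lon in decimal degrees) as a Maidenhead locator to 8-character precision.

PC40so96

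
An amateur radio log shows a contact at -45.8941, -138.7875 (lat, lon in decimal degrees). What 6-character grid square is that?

Add 180° to longitude and 90° to latitude: 41.2125, 44.1059.
Field: 41.2125/20 → 2 → C, 44.1059/10 → 4 → E; chars CE.
Square: 1.2125/2 → 0, 4.1059/1 → 4; chars 04.
Subsquare: 1.2125/0.0833333 → 14 → o, 0.1059/0.0416667 → 2 → c; chars oc.

CE04oc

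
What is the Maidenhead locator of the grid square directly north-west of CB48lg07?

CB48kg98

Longitude extended square 0; −1 → -1, wraps to 9, carry into subsquare.
Longitude subsquare l = 11; −1 → 10 = k.
Latitude extended square 7; +1 → 8.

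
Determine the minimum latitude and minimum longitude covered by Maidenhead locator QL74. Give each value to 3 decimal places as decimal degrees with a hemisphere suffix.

Field Q=16, L=11: +16·20° lon, +11·10° lat → SW at lon 140°, lat 20°.
Square 7, 4: +7·2° lon, +4·1° lat → SW at lon 154°, lat 24°.
latitude 24.000° N, longitude 154.000° E.

24.000° N, 154.000° E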